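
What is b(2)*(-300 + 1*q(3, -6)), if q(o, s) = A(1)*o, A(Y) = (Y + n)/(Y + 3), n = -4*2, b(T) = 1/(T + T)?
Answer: -1221/16 ≈ -76.313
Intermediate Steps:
b(T) = 1/(2*T)
n = -8
A(Y) = (-8 + Y)/(3 + Y) (A(Y) = (Y - 8)/(Y + 3) = (-8 + Y)/(3 + Y))
q(o, s) = -7*o/4 (q(o, s) = ((-8 + 1)/(3 + 1))*o = (-7/4)*o = ((1/4)*(-7))*o = -7*o/4)
b(2)*(-300 + 1*q(3, -6)) = ((1/2)/2)*(-300 + 1*(-7/4*3)) = ((1/2)*(1/2))*(-300 + 1*(-21/4)) = (-300 - 21/4)/4 = (1/4)*(-1221/4) = -1221/16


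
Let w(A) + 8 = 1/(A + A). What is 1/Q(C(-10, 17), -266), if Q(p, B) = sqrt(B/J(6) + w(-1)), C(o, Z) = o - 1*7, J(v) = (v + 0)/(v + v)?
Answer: -I*sqrt(2162)/1081 ≈ -0.043013*I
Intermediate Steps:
w(A) = -8 + 1/(2*A) (w(A) = -8 + 1/(A + A) = -8 + 1/(2*A))
J(v) = 1/2 (J(v) = v/((2*v)) = v*(1/(2*v)) = 1/2)
C(o, Z) = -7 + o (C(o, Z) = o - 7 = -7 + o)
Q(p, B) = sqrt(-17/2 + 2*B) (Q(p, B) = sqrt(B/(1/2) + (-8 + (1/2)/(-1))) = sqrt(B*2 + (-8 + (1/2)*(-1))) = sqrt(2*B + (-8 - 1/2)) = sqrt(2*B - 17/2) = sqrt(-17/2 + 2*B))
1/Q(C(-10, 17), -266) = 1/(sqrt(-34 + 8*(-266))/2) = 1/(sqrt(-34 - 2128)/2) = 1/(sqrt(-2162)/2) = 1/((I*sqrt(2162))/2) = 1/(I*sqrt(2162)/2) = -I*sqrt(2162)/1081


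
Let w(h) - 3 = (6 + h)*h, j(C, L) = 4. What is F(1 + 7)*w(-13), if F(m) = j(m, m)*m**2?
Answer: 24064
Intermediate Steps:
F(m) = 4*m**2
w(h) = 3 + h*(6 + h) (w(h) = 3 + (6 + h)*h = 3 + h*(6 + h))
F(1 + 7)*w(-13) = (4*(1 + 7)**2)*(3 + (-13)**2 + 6*(-13)) = (4*8**2)*(3 + 169 - 78) = (4*64)*94 = 256*94 = 24064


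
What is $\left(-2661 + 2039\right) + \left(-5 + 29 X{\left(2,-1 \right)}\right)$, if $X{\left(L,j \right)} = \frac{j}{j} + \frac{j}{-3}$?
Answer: $- \frac{1765}{3} \approx -588.33$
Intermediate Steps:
$X{\left(L,j \right)} = 1 - \frac{j}{3}$ ($X{\left(L,j \right)} = 1 + j \left(- \frac{1}{3}\right) = 1 - \frac{j}{3}$)
$\left(-2661 + 2039\right) + \left(-5 + 29 X{\left(2,-1 \right)}\right) = \left(-2661 + 2039\right) - \left(5 - 29 \left(1 - - \frac{1}{3}\right)\right) = -622 - \left(5 - 29 \left(1 + \frac{1}{3}\right)\right) = -622 + \left(-5 + 29 \cdot \frac{4}{3}\right) = -622 + \left(-5 + \frac{116}{3}\right) = -622 + \frac{101}{3} = - \frac{1765}{3}$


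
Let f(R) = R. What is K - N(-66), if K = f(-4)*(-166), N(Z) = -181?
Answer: 845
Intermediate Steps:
K = 664 (K = -4*(-166) = 664)
K - N(-66) = 664 - 1*(-181) = 664 + 181 = 845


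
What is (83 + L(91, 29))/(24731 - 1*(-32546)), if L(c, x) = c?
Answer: 174/57277 ≈ 0.0030379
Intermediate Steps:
(83 + L(91, 29))/(24731 - 1*(-32546)) = (83 + 91)/(24731 - 1*(-32546)) = 174/(24731 + 32546) = 174/57277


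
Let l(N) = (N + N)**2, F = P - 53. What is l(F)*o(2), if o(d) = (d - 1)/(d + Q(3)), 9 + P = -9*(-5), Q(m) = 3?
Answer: 1156/5 ≈ 231.20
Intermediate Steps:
P = 36 (P = -9 - 9*(-5) = -9 + 45 = 36)
o(d) = (-1 + d)/(3 + d) (o(d) = (d - 1)/(d + 3) = (-1 + d)/(3 + d))
F = -17 (F = 36 - 53 = -17)
l(N) = 4*N**2 (l(N) = (2*N)**2 = 4*N**2)
l(F)*o(2) = (4*(-17)**2)*((-1 + 2)/(3 + 2)) = (4*289)*(1/5) = 1156*((1/5)*1) = 1156*(1/5) = 1156/5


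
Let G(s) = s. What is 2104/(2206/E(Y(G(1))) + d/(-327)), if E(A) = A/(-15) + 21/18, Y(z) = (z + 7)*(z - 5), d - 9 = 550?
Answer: 7568088/2398391 ≈ 3.1555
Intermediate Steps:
d = 559 (d = 9 + 550 = 559)
Y(z) = (-5 + z)*(7 + z) (Y(z) = (7 + z)*(-5 + z) = (-5 + z)*(7 + z))
E(A) = 7/6 - A/15 (E(A) = A*(-1/15) + 21*(1/18) = -A/15 + 7/6 = 7/6 - A/15)
2104/(2206/E(Y(G(1))) + d/(-327)) = 2104/(2206/(7/6 - (-35 + 1**2 + 2*1)/15) + 559/(-327)) = 2104/(2206/(7/6 - (-35 + 1 + 2)/15) + 559*(-1/327)) = 2104/(2206/(7/6 - 1/15*(-32)) - 559/327) = 2104/(2206/(7/6 + 32/15) - 559/327) = 2104/(2206/(33/10) - 559/327) = 2104/(2206*(10/33) - 559/327) = 2104/(22060/33 - 559/327) = 2104/(2398391/3597) = 2104*(3597/2398391) = 7568088/2398391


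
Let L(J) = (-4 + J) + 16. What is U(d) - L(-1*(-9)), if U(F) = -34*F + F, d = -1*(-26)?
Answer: -879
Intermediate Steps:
L(J) = 12 + J
d = 26
U(F) = -33*F
U(d) - L(-1*(-9)) = -33*26 - (12 - 1*(-9)) = -858 - (12 + 9) = -858 - 1*21 = -858 - 21 = -879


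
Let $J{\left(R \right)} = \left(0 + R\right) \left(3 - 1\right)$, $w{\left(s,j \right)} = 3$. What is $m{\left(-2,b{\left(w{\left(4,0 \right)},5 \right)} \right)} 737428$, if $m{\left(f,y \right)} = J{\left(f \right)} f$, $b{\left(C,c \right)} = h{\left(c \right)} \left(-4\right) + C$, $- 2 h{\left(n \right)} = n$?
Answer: $5899424$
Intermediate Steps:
$h{\left(n \right)} = - \frac{n}{2}$
$b{\left(C,c \right)} = C + 2 c$ ($b{\left(C,c \right)} = - \frac{c}{2} \left(-4\right) + C = 2 c + C = C + 2 c$)
$J{\left(R \right)} = 2 R$ ($J{\left(R \right)} = R 2 = 2 R$)
$m{\left(f,y \right)} = 2 f^{2}$ ($m{\left(f,y \right)} = 2 f f = 2 f^{2}$)
$m{\left(-2,b{\left(w{\left(4,0 \right)},5 \right)} \right)} 737428 = 2 \left(-2\right)^{2} \cdot 737428 = 2 \cdot 4 \cdot 737428 = 8 \cdot 737428 = 5899424$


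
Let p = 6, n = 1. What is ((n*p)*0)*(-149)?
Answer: 0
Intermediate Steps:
((n*p)*0)*(-149) = ((1*6)*0)*(-149) = (6*0)*(-149) = 0*(-149) = 0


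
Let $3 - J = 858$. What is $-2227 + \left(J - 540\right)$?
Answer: $-3622$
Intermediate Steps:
$J = -855$ ($J = 3 - 858 = -855$)
$-2227 + \left(J - 540\right) = -2227 - 1395 = -3622$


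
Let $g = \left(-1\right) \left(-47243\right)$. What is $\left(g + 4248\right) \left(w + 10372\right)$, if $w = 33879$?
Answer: $2278528241$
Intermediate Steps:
$g = 47243$
$\left(g + 4248\right) \left(w + 10372\right) = \left(47243 + 4248\right) \left(33879 + 10372\right) = 51491 \cdot 44251 = 2278528241$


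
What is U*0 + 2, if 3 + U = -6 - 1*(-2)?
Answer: 2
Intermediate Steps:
U = -7 (U = -3 + (-6 - 1*(-2)) = -3 + (-6 + 2) = -3 - 4 = -7)
U*0 + 2 = -7*0 + 2 = 0 + 2 = 2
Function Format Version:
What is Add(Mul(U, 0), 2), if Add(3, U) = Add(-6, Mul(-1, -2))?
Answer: 2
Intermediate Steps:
U = -7 (U = Add(-3, Add(-6, Mul(-1, -2))) = Add(-3, Add(-6, 2)) = Add(-3, -4) = -7)
Add(Mul(U, 0), 2) = Add(Mul(-7, 0), 2) = Add(0, 2) = 2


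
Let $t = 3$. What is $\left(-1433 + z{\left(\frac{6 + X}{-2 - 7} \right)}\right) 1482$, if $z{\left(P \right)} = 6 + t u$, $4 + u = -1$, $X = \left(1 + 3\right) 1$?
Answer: $-2137044$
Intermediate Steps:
$X = 4$ ($X = 4 \cdot 1 = 4$)
$u = -5$ ($u = -4 - 1 = -5$)
$z{\left(P \right)} = -9$ ($z{\left(P \right)} = 6 + 3 \left(-5\right) = 6 - 15 = -9$)
$\left(-1433 + z{\left(\frac{6 + X}{-2 - 7} \right)}\right) 1482 = \left(-1433 - 9\right) 1482 = \left(-1442\right) 1482 = -2137044$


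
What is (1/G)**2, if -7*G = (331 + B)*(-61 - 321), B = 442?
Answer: 49/87193821796 ≈ 5.6197e-10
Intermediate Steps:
G = 295286/7 (G = -(331 + 442)*(-61 - 321)/7 = -773*(-382)/7 = -1/7*(-295286) = 295286/7 ≈ 42184.)
(1/G)**2 = (1/(295286/7))**2 = (7/295286)**2 = 49/87193821796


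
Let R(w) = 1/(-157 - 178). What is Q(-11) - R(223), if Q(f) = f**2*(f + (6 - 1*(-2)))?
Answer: -121604/335 ≈ -363.00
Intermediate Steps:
R(w) = -1/335 (R(w) = 1/(-335) = -1/335)
Q(f) = f**2*(8 + f) (Q(f) = f**2*(f + (6 + 2)) = f**2*(f + 8) = f**2*(8 + f))
Q(-11) - R(223) = (-11)**2*(8 - 11) - 1*(-1/335) = 121*(-3) + 1/335 = -363 + 1/335 = -121604/335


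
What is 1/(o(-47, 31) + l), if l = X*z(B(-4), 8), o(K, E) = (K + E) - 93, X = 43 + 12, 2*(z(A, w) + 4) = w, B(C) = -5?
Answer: -1/109 ≈ -0.0091743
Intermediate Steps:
z(A, w) = -4 + w/2
X = 55
o(K, E) = -93 + E + K (o(K, E) = (E + K) - 93 = -93 + E + K)
l = 0 (l = 55*(-4 + (1/2)*8) = 55*(-4 + 4) = 55*0 = 0)
1/(o(-47, 31) + l) = 1/((-93 + 31 - 47) + 0) = 1/(-109 + 0) = 1/(-109) = -1/109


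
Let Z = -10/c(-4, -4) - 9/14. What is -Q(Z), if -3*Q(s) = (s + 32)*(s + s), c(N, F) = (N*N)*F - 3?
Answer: -4561013/439922 ≈ -10.368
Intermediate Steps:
c(N, F) = -3 + F*N² (c(N, F) = N²*F - 3 = F*N² - 3 = -3 + F*N²)
Z = -463/938 (Z = -10/(-3 - 4*(-4)²) - 9/14 = -10/(-3 - 4*16) - 9*1/14 = -10/(-3 - 64) - 9/14 = -10/(-67) - 9/14 = -10*(-1/67) - 9/14 = 10/67 - 9/14 = -463/938 ≈ -0.49360)
Q(s) = -2*s*(32 + s)/3 (Q(s) = -(s + 32)*(s + s)/3 = -(32 + s)*2*s/3 = -2*s*(32 + s)/3)
-Q(Z) = -(-2)*(-463)*(32 - 463/938)/(3*938) = -(-2)*(-463)*29553/(3*938*938) = -1*4561013/439922 = -4561013/439922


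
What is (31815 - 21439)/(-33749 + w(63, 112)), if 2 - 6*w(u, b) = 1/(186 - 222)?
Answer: -2241216/7289711 ≈ -0.30745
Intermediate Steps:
w(u, b) = 73/216 (w(u, b) = ⅓ - 1/(6*(186 - 222)) = ⅓ - ⅙/(-36) = ⅓ - ⅙*(-1/36) = ⅓ + 1/216 = 73/216)
(31815 - 21439)/(-33749 + w(63, 112)) = (31815 - 21439)/(-33749 + 73/216) = 10376/(-7289711/216) = 10376*(-216/7289711) = -2241216/7289711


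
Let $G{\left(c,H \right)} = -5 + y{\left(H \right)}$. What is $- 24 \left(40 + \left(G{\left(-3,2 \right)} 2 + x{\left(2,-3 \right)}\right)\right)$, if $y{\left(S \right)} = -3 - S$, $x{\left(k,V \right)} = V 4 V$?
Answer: $-1344$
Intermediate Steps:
$x{\left(k,V \right)} = 4 V^{2}$ ($x{\left(k,V \right)} = 4 V V = 4 V^{2}$)
$G{\left(c,H \right)} = -8 - H$ ($G{\left(c,H \right)} = -5 - \left(3 + H\right) = -8 - H$)
$- 24 \left(40 + \left(G{\left(-3,2 \right)} 2 + x{\left(2,-3 \right)}\right)\right) = - 24 \left(40 + \left(\left(-8 - 2\right) 2 + 4 \left(-3\right)^{2}\right)\right) = - 24 \left(40 + \left(\left(-8 - 2\right) 2 + 4 \cdot 9\right)\right) = - 24 \left(40 + \left(\left(-10\right) 2 + 36\right)\right) = - 24 \left(40 + \left(-20 + 36\right)\right) = - 24 \left(40 + 16\right) = \left(-24\right) 56 = -1344$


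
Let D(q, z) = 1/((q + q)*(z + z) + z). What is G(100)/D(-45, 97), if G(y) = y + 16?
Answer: -2014108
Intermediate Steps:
G(y) = 16 + y
D(q, z) = 1/(z + 4*q*z) (D(q, z) = 1/((2*q)*(2*z) + z) = 1/(4*q*z + z) = 1/(z + 4*q*z))
G(100)/D(-45, 97) = (16 + 100)/((1/(97*(1 + 4*(-45))))) = 116/((1/(97*(1 - 180)))) = 116/(((1/97)/(-179))) = 116/(((1/97)*(-1/179))) = 116/(-1/17363) = 116*(-17363) = -2014108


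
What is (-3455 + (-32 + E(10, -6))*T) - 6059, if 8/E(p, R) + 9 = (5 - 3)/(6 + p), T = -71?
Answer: -7178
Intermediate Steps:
E(p, R) = 8/(-9 + 2/(6 + p)) (E(p, R) = 8/(-9 + (5 - 3)/(6 + p)) = 8/(-9 + 2/(6 + p)))
(-3455 + (-32 + E(10, -6))*T) - 6059 = (-3455 + (-32 + 8*(-6 - 1*10)/(52 + 9*10))*(-71)) - 6059 = (-3455 + (-32 + 8*(-6 - 10)/(52 + 90))*(-71)) - 6059 = (-3455 + (-32 + 8*(-16)/142)*(-71)) - 6059 = (-3455 + (-32 + 8*(1/142)*(-16))*(-71)) - 6059 = (-3455 + (-32 - 64/71)*(-71)) - 6059 = (-3455 - 2336/71*(-71)) - 6059 = (-3455 + 2336) - 6059 = -1119 - 6059 = -7178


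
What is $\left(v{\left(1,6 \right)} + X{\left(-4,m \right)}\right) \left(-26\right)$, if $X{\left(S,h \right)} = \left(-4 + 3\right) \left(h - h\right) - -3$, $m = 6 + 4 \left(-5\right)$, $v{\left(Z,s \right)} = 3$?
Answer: $-156$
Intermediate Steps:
$m = -14$ ($m = 6 - 20 = -14$)
$X{\left(S,h \right)} = 3$ ($X{\left(S,h \right)} = \left(-1\right) 0 + 3 = 0 + 3 = 3$)
$\left(v{\left(1,6 \right)} + X{\left(-4,m \right)}\right) \left(-26\right) = \left(3 + 3\right) \left(-26\right) = 6 \left(-26\right) = -156$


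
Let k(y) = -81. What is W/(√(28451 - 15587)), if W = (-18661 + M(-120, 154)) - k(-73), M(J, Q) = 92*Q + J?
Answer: -1133*√201/402 ≈ -39.958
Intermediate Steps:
M(J, Q) = J + 92*Q
W = -4532 (W = (-18661 + (-120 + 92*154)) - 1*(-81) = (-18661 + (-120 + 14168)) + 81 = (-18661 + 14048) + 81 = -4613 + 81 = -4532)
W/(√(28451 - 15587)) = -4532/√(28451 - 15587) = -4532*√201/1608 = -1133*√201/402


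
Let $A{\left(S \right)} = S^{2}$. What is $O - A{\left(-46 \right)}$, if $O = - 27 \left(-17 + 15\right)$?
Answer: $-2062$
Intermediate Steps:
$O = 54$ ($O = \left(-27\right) \left(-2\right) = 54$)
$O - A{\left(-46 \right)} = 54 - \left(-46\right)^{2} = 54 - 2116 = -2062$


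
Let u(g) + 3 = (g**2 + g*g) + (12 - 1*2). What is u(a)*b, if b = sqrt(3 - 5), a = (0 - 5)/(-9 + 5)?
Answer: 81*I*sqrt(2)/8 ≈ 14.319*I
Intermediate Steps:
a = 5/4 (a = -5/(-4) = -5*(-1/4) = 5/4 ≈ 1.2500)
b = I*sqrt(2) (b = sqrt(-2) = I*sqrt(2) ≈ 1.4142*I)
u(g) = 7 + 2*g**2 (u(g) = -3 + ((g**2 + g*g) + (12 - 1*2)) = -3 + ((g**2 + g**2) + (12 - 2)) = -3 + (2*g**2 + 10) = -3 + (10 + 2*g**2) = 7 + 2*g**2)
u(a)*b = (7 + 2*(5/4)**2)*(I*sqrt(2)) = (7 + 2*(25/16))*(I*sqrt(2)) = (7 + 25/8)*(I*sqrt(2)) = 81*(I*sqrt(2))/8 = 81*I*sqrt(2)/8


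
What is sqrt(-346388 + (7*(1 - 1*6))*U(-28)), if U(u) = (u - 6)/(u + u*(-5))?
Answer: 3*I*sqrt(615782)/4 ≈ 588.54*I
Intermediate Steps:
U(u) = -(-6 + u)/(4*u) (U(u) = (-6 + u)/(u - 5*u) = (-6 + u)/((-4*u)) = (-6 + u)*(-1/(4*u)) = -(-6 + u)/(4*u))
sqrt(-346388 + (7*(1 - 1*6))*U(-28)) = sqrt(-346388 + (7*(1 - 1*6))*((1/4)*(6 - 1*(-28))/(-28))) = sqrt(-346388 + (7*(1 - 6))*((1/4)*(-1/28)*(6 + 28))) = sqrt(-346388 + (7*(-5))*((1/4)*(-1/28)*34)) = sqrt(-346388 - 35*(-17/56)) = sqrt(-346388 + 85/8) = sqrt(-2771019/8) = 3*I*sqrt(615782)/4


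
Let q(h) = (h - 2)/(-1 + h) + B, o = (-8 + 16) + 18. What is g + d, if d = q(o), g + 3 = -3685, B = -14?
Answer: -92526/25 ≈ -3701.0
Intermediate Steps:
g = -3688 (g = -3 - 3685 = -3688)
o = 26 (o = 8 + 18 = 26)
q(h) = -14 + (-2 + h)/(-1 + h) (q(h) = (h - 2)/(-1 + h) - 14 = (-2 + h)/(-1 + h) - 14 = -14 + (-2 + h)/(-1 + h))
d = -326/25 (d = (12 - 13*26)/(-1 + 26) = (12 - 338)/25 = (1/25)*(-326) = -326/25 ≈ -13.040)
g + d = -3688 - 326/25 = -92526/25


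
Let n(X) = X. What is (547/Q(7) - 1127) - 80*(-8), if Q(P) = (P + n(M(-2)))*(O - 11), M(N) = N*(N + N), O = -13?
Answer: -175867/360 ≈ -488.52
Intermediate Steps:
M(N) = 2*N² (M(N) = N*(2*N) = 2*N²)
Q(P) = -192 - 24*P (Q(P) = (P + 2*(-2)²)*(-13 - 11) = (P + 2*4)*(-24) = (P + 8)*(-24) = (8 + P)*(-24) = -192 - 24*P)
(547/Q(7) - 1127) - 80*(-8) = (547/(-192 - 24*7) - 1127) - 80*(-8) = (547/(-192 - 168) - 1127) + 640 = (547/(-360) - 1127) + 640 = (547*(-1/360) - 1127) + 640 = (-547/360 - 1127) + 640 = -406267/360 + 640 = -175867/360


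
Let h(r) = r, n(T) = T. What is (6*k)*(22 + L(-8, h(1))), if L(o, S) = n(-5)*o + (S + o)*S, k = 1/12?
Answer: 55/2 ≈ 27.500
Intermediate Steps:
k = 1/12 ≈ 0.083333
L(o, S) = -5*o + S*(S + o) (L(o, S) = -5*o + (S + o)*S = -5*o + S*(S + o))
(6*k)*(22 + L(-8, h(1))) = (6*(1/12))*(22 + (1² - 5*(-8) + 1*(-8))) = (22 + (1 + 40 - 8))/2 = (22 + 33)/2 = (½)*55 = 55/2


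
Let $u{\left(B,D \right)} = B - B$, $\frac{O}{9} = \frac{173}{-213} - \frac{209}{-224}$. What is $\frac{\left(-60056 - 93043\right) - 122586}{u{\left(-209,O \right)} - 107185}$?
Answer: $\frac{55137}{21437} \approx 2.572$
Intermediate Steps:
$O = \frac{17295}{15904}$ ($O = 9 \left(\frac{173}{-213} - \frac{209}{-224}\right) = 9 \left(173 \left(- \frac{1}{213}\right) - - \frac{209}{224}\right) = 9 \left(- \frac{173}{213} + \frac{209}{224}\right) = 9 \cdot \frac{5765}{47712} = \frac{17295}{15904} \approx 1.0875$)
$u{\left(B,D \right)} = 0$
$\frac{\left(-60056 - 93043\right) - 122586}{u{\left(-209,O \right)} - 107185} = \frac{\left(-60056 - 93043\right) - 122586}{0 - 107185} = \frac{-153099 - 122586}{-107185} = \left(-275685\right) \left(- \frac{1}{107185}\right) = \frac{55137}{21437}$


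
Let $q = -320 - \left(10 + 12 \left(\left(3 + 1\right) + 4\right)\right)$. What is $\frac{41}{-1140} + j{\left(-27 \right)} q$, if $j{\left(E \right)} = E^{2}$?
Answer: $- \frac{354031601}{1140} \approx -3.1055 \cdot 10^{5}$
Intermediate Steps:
$q = -426$ ($q = -320 - \left(10 + 12 \left(4 + 4\right)\right) = -320 - 106 = -426$)
$\frac{41}{-1140} + j{\left(-27 \right)} q = \frac{41}{-1140} + \left(-27\right)^{2} \left(-426\right) = 41 \left(- \frac{1}{1140}\right) + 729 \left(-426\right) = - \frac{41}{1140} - 310554 = - \frac{354031601}{1140}$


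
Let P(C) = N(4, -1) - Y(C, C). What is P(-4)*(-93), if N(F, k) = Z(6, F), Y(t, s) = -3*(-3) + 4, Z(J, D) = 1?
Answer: 1116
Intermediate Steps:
Y(t, s) = 13 (Y(t, s) = 9 + 4 = 13)
N(F, k) = 1
P(C) = -12 (P(C) = 1 - 1*13 = 1 - 13 = -12)
P(-4)*(-93) = -12*(-93) = 1116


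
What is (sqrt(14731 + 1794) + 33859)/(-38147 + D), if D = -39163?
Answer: -33859/77310 - sqrt(661)/15462 ≈ -0.43963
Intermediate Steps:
(sqrt(14731 + 1794) + 33859)/(-38147 + D) = (sqrt(14731 + 1794) + 33859)/(-38147 - 39163) = (sqrt(16525) + 33859)/(-77310) = (5*sqrt(661) + 33859)*(-1/77310) = (33859 + 5*sqrt(661))*(-1/77310) = -33859/77310 - sqrt(661)/15462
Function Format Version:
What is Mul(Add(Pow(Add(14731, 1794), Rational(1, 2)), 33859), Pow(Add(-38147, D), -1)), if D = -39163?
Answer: Add(Rational(-33859, 77310), Mul(Rational(-1, 15462), Pow(661, Rational(1, 2)))) ≈ -0.43963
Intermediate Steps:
Mul(Add(Pow(Add(14731, 1794), Rational(1, 2)), 33859), Pow(Add(-38147, D), -1)) = Mul(Add(Pow(Add(14731, 1794), Rational(1, 2)), 33859), Pow(Add(-38147, -39163), -1)) = Mul(Add(Pow(16525, Rational(1, 2)), 33859), Pow(-77310, -1)) = Mul(Add(Mul(5, Pow(661, Rational(1, 2))), 33859), Rational(-1, 77310)) = Mul(Add(33859, Mul(5, Pow(661, Rational(1, 2)))), Rational(-1, 77310)) = Add(Rational(-33859, 77310), Mul(Rational(-1, 15462), Pow(661, Rational(1, 2))))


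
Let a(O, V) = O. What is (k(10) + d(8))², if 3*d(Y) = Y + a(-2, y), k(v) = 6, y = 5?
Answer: 64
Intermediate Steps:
d(Y) = -⅔ + Y/3 (d(Y) = (Y - 2)/3 = (-2 + Y)/3 = -⅔ + Y/3)
(k(10) + d(8))² = (6 + (-⅔ + (⅓)*8))² = (6 + (-⅔ + 8/3))² = (6 + 2)² = 8² = 64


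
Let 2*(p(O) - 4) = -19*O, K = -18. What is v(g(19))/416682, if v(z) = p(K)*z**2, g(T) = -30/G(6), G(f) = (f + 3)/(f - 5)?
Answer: 1250/267867 ≈ 0.0046665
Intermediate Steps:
G(f) = (3 + f)/(-5 + f)
p(O) = 4 - 19*O/2 (p(O) = 4 + (-19*O)/2 = 4 - 19*O/2)
g(T) = -10/3 (g(T) = -30*(-5 + 6)/(3 + 6) = -30/(9/1) = -30/(1*9) = -30/9 = -30*1/9 = -10/3)
v(z) = 175*z**2 (v(z) = (4 - 19/2*(-18))*z**2 = (4 + 171)*z**2 = 175*z**2)
v(g(19))/416682 = (175*(-10/3)**2)/416682 = (175*(100/9))*(1/416682) = (17500/9)*(1/416682) = 1250/267867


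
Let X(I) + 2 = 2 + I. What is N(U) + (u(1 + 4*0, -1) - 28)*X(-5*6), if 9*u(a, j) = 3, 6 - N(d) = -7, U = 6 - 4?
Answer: 843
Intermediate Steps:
U = 2
N(d) = 13 (N(d) = 6 - 1*(-7) = 6 + 7 = 13)
u(a, j) = ⅓ (u(a, j) = (⅑)*3 = ⅓)
X(I) = I (X(I) = -2 + (2 + I) = I)
N(U) + (u(1 + 4*0, -1) - 28)*X(-5*6) = 13 + (⅓ - 28)*(-5*6) = 13 - 83/3*(-30) = 13 + 830 = 843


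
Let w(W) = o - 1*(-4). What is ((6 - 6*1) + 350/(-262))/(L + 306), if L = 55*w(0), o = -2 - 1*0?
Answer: -175/54496 ≈ -0.0032112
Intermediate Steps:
o = -2 (o = -2 + 0 = -2)
w(W) = 2 (w(W) = -2 - 1*(-4) = -2 + 4 = 2)
L = 110 (L = 55*2 = 110)
((6 - 6*1) + 350/(-262))/(L + 306) = ((6 - 6*1) + 350/(-262))/(110 + 306) = ((6 - 6) + 350*(-1/262))/416 = (0 - 175/131)*(1/416) = -175/131*1/416 = -175/54496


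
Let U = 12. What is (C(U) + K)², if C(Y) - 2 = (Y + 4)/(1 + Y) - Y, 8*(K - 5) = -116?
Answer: 225625/676 ≈ 333.76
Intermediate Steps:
K = -19/2 (K = 5 + (⅛)*(-116) = 5 - 29/2 = -19/2 ≈ -9.5000)
C(Y) = 2 - Y + (4 + Y)/(1 + Y) (C(Y) = 2 + ((Y + 4)/(1 + Y) - Y) = 2 + ((4 + Y)/(1 + Y) - Y) = 2 + (-Y + (4 + Y)/(1 + Y)) = 2 - Y + (4 + Y)/(1 + Y))
(C(U) + K)² = ((6 - 1*12² + 2*12)/(1 + 12) - 19/2)² = ((6 - 1*144 + 24)/13 - 19/2)² = ((6 - 144 + 24)/13 - 19/2)² = ((1/13)*(-114) - 19/2)² = (-114/13 - 19/2)² = (-475/26)² = 225625/676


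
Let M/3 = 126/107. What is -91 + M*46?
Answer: 7651/107 ≈ 71.505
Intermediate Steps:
M = 378/107 (M = 3*(126/107) = 378/107 ≈ 3.5327)
-91 + M*46 = -91 + (378/107)*46 = -91 + 17388/107 = 7651/107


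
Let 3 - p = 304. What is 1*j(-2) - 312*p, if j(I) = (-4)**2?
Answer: 93928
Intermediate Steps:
j(I) = 16
p = -301 (p = 3 - 1*304 = 3 - 304 = -301)
1*j(-2) - 312*p = 1*16 - 312*(-301) = 16 + 93912 = 93928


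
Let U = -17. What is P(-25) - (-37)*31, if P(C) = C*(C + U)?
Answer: 2197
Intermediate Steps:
P(C) = C*(-17 + C) (P(C) = C*(C - 17) = C*(-17 + C))
P(-25) - (-37)*31 = -25*(-17 - 25) - (-37)*31 = -25*(-42) - 1*(-1147) = 1050 + 1147 = 2197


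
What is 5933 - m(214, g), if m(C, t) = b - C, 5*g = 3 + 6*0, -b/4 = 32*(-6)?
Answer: 5379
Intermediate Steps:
b = 768 (b = -128*(-6) = -4*(-192) = 768)
g = 3/5 (g = (3 + 6*0)/5 = (3 + 0)/5 = (1/5)*3 = 3/5 ≈ 0.60000)
m(C, t) = 768 - C
5933 - m(214, g) = 5933 - (768 - 1*214) = 5933 - (768 - 214) = 5933 - 1*554 = 5933 - 554 = 5379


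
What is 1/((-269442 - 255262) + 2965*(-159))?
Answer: -1/996139 ≈ -1.0039e-6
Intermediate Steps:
1/((-269442 - 255262) + 2965*(-159)) = 1/(-524704 - 471435) = 1/(-996139) = -1/996139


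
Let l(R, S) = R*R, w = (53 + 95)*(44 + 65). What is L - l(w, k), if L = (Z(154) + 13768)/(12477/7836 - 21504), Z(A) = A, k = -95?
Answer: -14616274583671800/56164289 ≈ -2.6024e+8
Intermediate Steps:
w = 16132 (w = 148*109 = 16132)
l(R, S) = R²
L = -36364264/56164289 (L = (154 + 13768)/(12477/7836 - 21504) = 13922/(12477*(1/7836) - 21504) = 13922/(4159/2612 - 21504) = 13922/(-56164289/2612) = 13922*(-2612/56164289) = -36364264/56164289 ≈ -0.64746)
L - l(w, k) = -36364264/56164289 - 1*16132² = -36364264/56164289 - 1*260241424 = -36364264/56164289 - 260241424 = -14616274583671800/56164289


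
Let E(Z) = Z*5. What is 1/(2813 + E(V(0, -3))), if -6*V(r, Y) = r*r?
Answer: 1/2813 ≈ 0.00035549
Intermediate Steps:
V(r, Y) = -r²/6 (V(r, Y) = -r*r/6 = -r²/6)
E(Z) = 5*Z
1/(2813 + E(V(0, -3))) = 1/(2813 + 5*(-⅙*0²)) = 1/(2813 + 5*(-⅙*0)) = 1/(2813 + 5*0) = 1/(2813 + 0) = 1/2813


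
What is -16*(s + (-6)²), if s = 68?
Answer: -1664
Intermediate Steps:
-16*(s + (-6)²) = -16*(68 + (-6)²) = -16*(68 + 36) = -16*104 = -1664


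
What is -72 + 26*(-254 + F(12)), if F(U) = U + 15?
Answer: -5974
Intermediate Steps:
F(U) = 15 + U
-72 + 26*(-254 + F(12)) = -72 + 26*(-254 + (15 + 12)) = -72 + 26*(-254 + 27) = -72 + 26*(-227) = -72 - 5902 = -5974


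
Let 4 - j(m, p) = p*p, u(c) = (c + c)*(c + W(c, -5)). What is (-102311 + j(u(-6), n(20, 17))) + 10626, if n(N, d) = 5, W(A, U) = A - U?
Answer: -91706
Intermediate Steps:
u(c) = 2*c*(5 + 2*c) (u(c) = (c + c)*(c + (c - 1*(-5))) = (2*c)*(c + (c + 5)) = (2*c)*(c + (5 + c)) = (2*c)*(5 + 2*c) = 2*c*(5 + 2*c))
j(m, p) = 4 - p² (j(m, p) = 4 - p*p = 4 - p²)
(-102311 + j(u(-6), n(20, 17))) + 10626 = (-102311 + (4 - 1*5²)) + 10626 = (-102311 + (4 - 1*25)) + 10626 = (-102311 + (4 - 25)) + 10626 = (-102311 - 21) + 10626 = -102332 + 10626 = -91706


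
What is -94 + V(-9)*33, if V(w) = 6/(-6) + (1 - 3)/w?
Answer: -359/3 ≈ -119.67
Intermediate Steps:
V(w) = -1 - 2/w (V(w) = 6*(-⅙) - 2/w = -1 - 2/w)
-94 + V(-9)*33 = -94 + ((-2 - 1*(-9))/(-9))*33 = -94 - (-2 + 9)/9*33 = -94 - ⅑*7*33 = -94 - 7/9*33 = -94 - 77/3 = -359/3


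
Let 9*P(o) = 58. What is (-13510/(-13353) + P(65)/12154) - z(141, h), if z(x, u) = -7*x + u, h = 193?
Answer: 193536633031/243438543 ≈ 795.01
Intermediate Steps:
z(x, u) = u - 7*x
P(o) = 58/9 (P(o) = (⅑)*58 = 58/9)
(-13510/(-13353) + P(65)/12154) - z(141, h) = (-13510/(-13353) + (58/9)/12154) - (193 - 7*141) = (-13510*(-1/13353) + (58/9)*(1/12154)) - (193 - 987) = (13510/13353 + 29/54693) - 1*(-794) = 246429889/243438543 + 794 = 193536633031/243438543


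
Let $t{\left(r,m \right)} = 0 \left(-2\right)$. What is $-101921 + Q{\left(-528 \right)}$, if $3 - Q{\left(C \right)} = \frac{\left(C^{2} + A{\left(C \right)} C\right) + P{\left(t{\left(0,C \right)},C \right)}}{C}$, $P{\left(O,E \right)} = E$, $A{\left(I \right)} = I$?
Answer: $-100863$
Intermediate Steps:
$t{\left(r,m \right)} = 0$
$Q{\left(C \right)} = 3 - \frac{C + 2 C^{2}}{C}$ ($Q{\left(C \right)} = 3 - \frac{\left(C^{2} + C C\right) + C}{C} = 3 - \frac{\left(C^{2} + C^{2}\right) + C}{C} = 3 - \frac{2 C^{2} + C}{C} = 3 - \frac{C + 2 C^{2}}{C}$)
$-101921 + Q{\left(-528 \right)} = -101921 + \left(2 - -1056\right) = -101921 + \left(2 + 1056\right) = -101921 + 1058 = -100863$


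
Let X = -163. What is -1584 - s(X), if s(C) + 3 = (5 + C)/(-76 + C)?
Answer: -378017/239 ≈ -1581.7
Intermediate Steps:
s(C) = -3 + (5 + C)/(-76 + C)
-1584 - s(X) = -1584 - (233 - 2*(-163))/(-76 - 163) = -1584 - (233 + 326)/(-239) = -1584 - (-1)*559/239 = -1584 - 1*(-559/239) = -1584 + 559/239 = -378017/239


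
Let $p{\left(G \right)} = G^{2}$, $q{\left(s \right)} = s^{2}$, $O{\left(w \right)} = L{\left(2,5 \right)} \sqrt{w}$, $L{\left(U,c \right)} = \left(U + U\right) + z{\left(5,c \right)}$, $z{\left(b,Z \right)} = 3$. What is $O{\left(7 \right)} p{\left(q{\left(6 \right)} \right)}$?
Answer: $9072 \sqrt{7} \approx 24002.0$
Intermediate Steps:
$L{\left(U,c \right)} = 3 + 2 U$ ($L{\left(U,c \right)} = \left(U + U\right) + 3 = 2 U + 3 = 3 + 2 U$)
$O{\left(w \right)} = 7 \sqrt{w}$ ($O{\left(w \right)} = \left(3 + 2 \cdot 2\right) \sqrt{w} = \left(3 + 4\right) \sqrt{w} = 7 \sqrt{w}$)
$O{\left(7 \right)} p{\left(q{\left(6 \right)} \right)} = 7 \sqrt{7} \left(6^{2}\right)^{2} = 7 \sqrt{7} \cdot 36^{2} = 7 \sqrt{7} \cdot 1296 = 9072 \sqrt{7}$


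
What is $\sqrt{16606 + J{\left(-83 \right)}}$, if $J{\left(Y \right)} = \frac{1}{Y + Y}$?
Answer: $\frac{\sqrt{457594770}}{166} \approx 128.86$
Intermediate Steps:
$J{\left(Y \right)} = \frac{1}{2 Y}$
$\sqrt{16606 + J{\left(-83 \right)}} = \sqrt{16606 + \frac{1}{2 \left(-83\right)}} = \sqrt{16606 + \frac{1}{2} \left(- \frac{1}{83}\right)} = \sqrt{16606 - \frac{1}{166}} = \sqrt{\frac{2756595}{166}} = \frac{\sqrt{457594770}}{166}$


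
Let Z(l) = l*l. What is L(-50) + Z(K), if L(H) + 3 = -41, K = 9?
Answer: 37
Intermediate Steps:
L(H) = -44 (L(H) = -3 - 41 = -44)
Z(l) = l²
L(-50) + Z(K) = -44 + 9² = -44 + 81 = 37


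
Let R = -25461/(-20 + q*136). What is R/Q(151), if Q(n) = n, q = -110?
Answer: 25461/2261980 ≈ 0.011256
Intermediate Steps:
R = 25461/14980 (R = -25461/(-20 - 110*136) = -25461/(-20 - 14960) = -25461/(-14980) = -25461*(-1/14980) = 25461/14980 ≈ 1.6997)
R/Q(151) = (25461/14980)/151 = (25461/14980)*(1/151) = 25461/2261980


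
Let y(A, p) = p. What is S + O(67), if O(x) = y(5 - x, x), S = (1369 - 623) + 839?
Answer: 1652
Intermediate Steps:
S = 1585 (S = 746 + 839 = 1585)
O(x) = x
S + O(67) = 1585 + 67 = 1652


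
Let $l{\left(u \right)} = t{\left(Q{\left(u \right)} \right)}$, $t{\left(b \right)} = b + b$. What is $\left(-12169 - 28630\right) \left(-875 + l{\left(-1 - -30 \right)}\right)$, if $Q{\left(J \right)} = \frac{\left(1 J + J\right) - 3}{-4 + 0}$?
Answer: $\frac{73642195}{2} \approx 3.6821 \cdot 10^{7}$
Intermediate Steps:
$Q{\left(J \right)} = \frac{3}{4} - \frac{J}{2}$ ($Q{\left(J \right)} = \frac{\left(J + J\right) - 3}{-4} = \left(2 J - 3\right) \left(- \frac{1}{4}\right) = \left(-3 + 2 J\right) \left(- \frac{1}{4}\right) = \frac{3}{4} - \frac{J}{2}$)
$t{\left(b \right)} = 2 b$
$l{\left(u \right)} = \frac{3}{2} - u$ ($l{\left(u \right)} = 2 \left(\frac{3}{4} - \frac{u}{2}\right) = \frac{3}{2} - u$)
$\left(-12169 - 28630\right) \left(-875 + l{\left(-1 - -30 \right)}\right) = \left(-12169 - 28630\right) \left(-875 + \left(\frac{3}{2} - \left(-1 - -30\right)\right)\right) = - 40799 \left(-875 + \left(\frac{3}{2} - \left(-1 + 30\right)\right)\right) = - 40799 \left(-875 + \left(\frac{3}{2} - 29\right)\right) = - 40799 \left(-875 - \frac{55}{2}\right) = \left(-40799\right) \left(- \frac{1805}{2}\right) = \frac{73642195}{2}$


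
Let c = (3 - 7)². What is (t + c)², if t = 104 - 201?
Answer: 6561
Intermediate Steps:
t = -97
c = 16 (c = (-4)² = 16)
(t + c)² = (-97 + 16)² = (-81)² = 6561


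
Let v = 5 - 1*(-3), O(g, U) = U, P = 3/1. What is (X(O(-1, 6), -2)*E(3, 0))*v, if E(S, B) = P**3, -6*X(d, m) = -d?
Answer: 216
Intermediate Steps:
P = 3 (P = 3*1 = 3)
X(d, m) = d/6 (X(d, m) = -(-1)*d/6 = d/6)
E(S, B) = 27 (E(S, B) = 3**3 = 27)
v = 8 (v = 5 + 3 = 8)
(X(O(-1, 6), -2)*E(3, 0))*v = (((1/6)*6)*27)*8 = (1*27)*8 = 27*8 = 216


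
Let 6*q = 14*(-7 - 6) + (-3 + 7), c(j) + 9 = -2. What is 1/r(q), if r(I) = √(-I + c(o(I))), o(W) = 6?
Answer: √42/28 ≈ 0.23146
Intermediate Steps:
c(j) = -11 (c(j) = -9 - 2 = -11)
q = -89/3 (q = (14*(-7 - 6) + (-3 + 7))/6 = (14*(-13) + 4)/6 = (-182 + 4)/6 = (⅙)*(-178) = -89/3 ≈ -29.667)
r(I) = √(-11 - I) (r(I) = √(-I - 11) = √(-11 - I))
1/r(q) = 1/(√(-11 - 1*(-89/3))) = 1/(√(-11 + 89/3)) = 1/(√(56/3)) = 1/(2*√42/3) = √42/28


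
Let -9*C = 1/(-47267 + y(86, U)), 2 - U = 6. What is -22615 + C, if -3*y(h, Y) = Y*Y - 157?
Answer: -9610922699/424980 ≈ -22615.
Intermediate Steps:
U = -4 (U = 2 - 1*6 = 2 - 6 = -4)
y(h, Y) = 157/3 - Y²/3 (y(h, Y) = -(Y*Y - 157)/3 = -(Y² - 157)/3 = -(-157 + Y²)/3 = 157/3 - Y²/3)
C = 1/424980 (C = -1/(9*(-47267 + (157/3 - ⅓*(-4)²))) = -1/(9*(-47267 + (157/3 - ⅓*16))) = -1/(9*(-47267 + (157/3 - 16/3))) = -1/(9*(-47267 + 47)) = -⅑/(-47220) = -⅑*(-1/47220) = 1/424980 ≈ 2.3531e-6)
-22615 + C = -22615 + 1/424980 = -9610922699/424980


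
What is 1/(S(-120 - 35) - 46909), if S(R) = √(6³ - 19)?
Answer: -46909/2200454084 - √197/2200454084 ≈ -2.1324e-5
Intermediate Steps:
S(R) = √197 (S(R) = √(216 - 19) = √197)
1/(S(-120 - 35) - 46909) = 1/(√197 - 46909) = 1/(-46909 + √197)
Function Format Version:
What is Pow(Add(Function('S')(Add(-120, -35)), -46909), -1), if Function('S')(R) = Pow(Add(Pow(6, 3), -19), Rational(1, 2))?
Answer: Add(Rational(-46909, 2200454084), Mul(Rational(-1, 2200454084), Pow(197, Rational(1, 2)))) ≈ -2.1324e-5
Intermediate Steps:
Function('S')(R) = Pow(197, Rational(1, 2)) (Function('S')(R) = Pow(Add(216, -19), Rational(1, 2)) = Pow(197, Rational(1, 2)))
Pow(Add(Function('S')(Add(-120, -35)), -46909), -1) = Pow(Add(Pow(197, Rational(1, 2)), -46909), -1) = Pow(Add(-46909, Pow(197, Rational(1, 2))), -1)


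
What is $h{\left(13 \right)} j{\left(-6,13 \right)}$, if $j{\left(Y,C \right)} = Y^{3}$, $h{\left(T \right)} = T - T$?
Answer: $0$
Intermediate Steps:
$h{\left(T \right)} = 0$
$h{\left(13 \right)} j{\left(-6,13 \right)} = 0 \left(-6\right)^{3} = 0 \left(-216\right) = 0$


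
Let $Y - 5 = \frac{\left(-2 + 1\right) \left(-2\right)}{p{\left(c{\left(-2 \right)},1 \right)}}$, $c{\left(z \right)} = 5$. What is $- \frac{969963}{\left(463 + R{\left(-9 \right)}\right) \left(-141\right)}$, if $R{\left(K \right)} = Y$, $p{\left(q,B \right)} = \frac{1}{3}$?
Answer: $\frac{323321}{22278} \approx 14.513$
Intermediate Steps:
$p{\left(q,B \right)} = \frac{1}{3}$
$Y = 11$ ($Y = 5 + \left(-2 + 1\right) \left(-2\right) \frac{1}{\frac{1}{3}} = 5 + \left(-1\right) \left(-2\right) 3 = 5 + 2 \cdot 3 = 5 + 6 = 11$)
$R{\left(K \right)} = 11$
$- \frac{969963}{\left(463 + R{\left(-9 \right)}\right) \left(-141\right)} = - \frac{969963}{\left(463 + 11\right) \left(-141\right)} = - \frac{969963}{474 \left(-141\right)} = - \frac{969963}{-66834} = \left(-969963\right) \left(- \frac{1}{66834}\right) = \frac{323321}{22278}$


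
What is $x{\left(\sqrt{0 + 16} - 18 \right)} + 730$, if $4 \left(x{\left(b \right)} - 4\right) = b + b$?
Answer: $727$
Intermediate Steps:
$x{\left(b \right)} = 4 + \frac{b}{2}$ ($x{\left(b \right)} = 4 + \frac{b + b}{4} = 4 + \frac{2 b}{4} = 4 + \frac{b}{2}$)
$x{\left(\sqrt{0 + 16} - 18 \right)} + 730 = \left(4 + \frac{\sqrt{0 + 16} - 18}{2}\right) + 730 = \left(4 + \frac{\sqrt{16} - 18}{2}\right) + 730 = \left(4 + \frac{4 - 18}{2}\right) + 730 = \left(4 + \frac{1}{2} \left(-14\right)\right) + 730 = \left(4 - 7\right) + 730 = -3 + 730 = 727$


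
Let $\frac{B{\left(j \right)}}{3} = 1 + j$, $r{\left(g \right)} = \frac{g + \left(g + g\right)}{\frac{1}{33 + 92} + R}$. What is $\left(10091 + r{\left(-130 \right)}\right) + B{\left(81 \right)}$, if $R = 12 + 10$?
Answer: $\frac{9462779}{917} \approx 10319.0$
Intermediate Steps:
$R = 22$
$r{\left(g \right)} = \frac{125 g}{917}$ ($r{\left(g \right)} = \frac{g + \left(g + g\right)}{\frac{1}{33 + 92} + 22} = \frac{g + 2 g}{\frac{1}{125} + 22} = \frac{3 g}{\frac{1}{125} + 22} = \frac{3 g}{\frac{2751}{125}} = 3 g \frac{125}{2751} = \frac{125 g}{917}$)
$B{\left(j \right)} = 3 + 3 j$ ($B{\left(j \right)} = 3 \left(1 + j\right) = 3 + 3 j$)
$\left(10091 + r{\left(-130 \right)}\right) + B{\left(81 \right)} = \left(10091 + \frac{125}{917} \left(-130\right)\right) + \left(3 + 3 \cdot 81\right) = \left(10091 - \frac{16250}{917}\right) + \left(3 + 243\right) = \frac{9237197}{917} + 246 = \frac{9462779}{917}$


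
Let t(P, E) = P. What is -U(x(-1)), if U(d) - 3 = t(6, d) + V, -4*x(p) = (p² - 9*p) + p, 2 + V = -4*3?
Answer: 5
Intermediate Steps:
V = -14 (V = -2 - 4*3 = -2 - 12 = -14)
x(p) = 2*p - p²/4 (x(p) = -((p² - 9*p) + p)/4 = -(p² - 8*p)/4 = 2*p - p²/4)
U(d) = -5 (U(d) = 3 + (6 - 14) = 3 - 8 = -5)
-U(x(-1)) = -1*(-5) = 5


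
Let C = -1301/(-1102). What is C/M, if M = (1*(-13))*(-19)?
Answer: 1301/272194 ≈ 0.0047797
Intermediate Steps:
C = 1301/1102 (C = -1301*(-1/1102) = 1301/1102 ≈ 1.1806)
M = 247 (M = -13*(-19) = 247)
C/M = (1301/1102)/247 = (1301/1102)*(1/247) = 1301/272194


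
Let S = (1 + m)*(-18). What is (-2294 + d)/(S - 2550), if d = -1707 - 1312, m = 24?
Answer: 1771/1000 ≈ 1.7710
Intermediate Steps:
S = -450 (S = (1 + 24)*(-18) = 25*(-18) = -450)
d = -3019
(-2294 + d)/(S - 2550) = (-2294 - 3019)/(-450 - 2550) = -5313/(-3000) = -5313*(-1/3000) = 1771/1000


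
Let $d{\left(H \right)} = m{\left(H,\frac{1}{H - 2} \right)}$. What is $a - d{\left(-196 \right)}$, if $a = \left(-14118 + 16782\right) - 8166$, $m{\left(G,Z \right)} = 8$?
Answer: $-5510$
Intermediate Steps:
$d{\left(H \right)} = 8$
$a = -5502$ ($a = 2664 - 8166 = -5502$)
$a - d{\left(-196 \right)} = -5502 - 8 = -5510$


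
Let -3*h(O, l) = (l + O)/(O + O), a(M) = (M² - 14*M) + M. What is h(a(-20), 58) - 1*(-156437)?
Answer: 309744901/1980 ≈ 1.5644e+5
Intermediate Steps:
a(M) = M² - 13*M
h(O, l) = -(O + l)/(6*O) (h(O, l) = -(l + O)/(3*(O + O)) = -(O + l)/(3*(2*O)) = -(O + l)*1/(2*O)/3 = -(O + l)/(6*O))
h(a(-20), 58) - 1*(-156437) = (-(-20)*(-13 - 20) - 1*58)/(6*((-20*(-13 - 20)))) - 1*(-156437) = (-(-20)*(-33) - 58)/(6*((-20*(-33)))) + 156437 = (⅙)*(-1*660 - 58)/660 + 156437 = (⅙)*(1/660)*(-660 - 58) + 156437 = (⅙)*(1/660)*(-718) + 156437 = -359/1980 + 156437 = 309744901/1980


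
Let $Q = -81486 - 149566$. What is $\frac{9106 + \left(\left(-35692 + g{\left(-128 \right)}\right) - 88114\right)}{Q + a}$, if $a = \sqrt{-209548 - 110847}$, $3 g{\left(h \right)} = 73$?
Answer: $\frac{79488126404}{160156041297} + \frac{344027 i \sqrt{320395}}{160156041297} \approx 0.49632 + 0.0012159 i$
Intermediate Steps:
$g{\left(h \right)} = \frac{73}{3}$ ($g{\left(h \right)} = \frac{1}{3} \cdot 73 = \frac{73}{3}$)
$a = i \sqrt{320395}$ ($a = \sqrt{-320395} = i \sqrt{320395} \approx 566.03 i$)
$Q = -231052$ ($Q = -81486 - 149566 = -231052$)
$\frac{9106 + \left(\left(-35692 + g{\left(-128 \right)}\right) - 88114\right)}{Q + a} = \frac{9106 + \left(\left(-35692 + \frac{73}{3}\right) - 88114\right)}{-231052 + i \sqrt{320395}} = \frac{9106 - \frac{371345}{3}}{-231052 + i \sqrt{320395}} = - \frac{344027}{3 \left(-231052 + i \sqrt{320395}\right)}$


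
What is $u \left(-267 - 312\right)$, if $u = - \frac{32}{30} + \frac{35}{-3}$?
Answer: $\frac{36863}{5} \approx 7372.6$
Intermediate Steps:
$u = - \frac{191}{15}$ ($u = \left(-32\right) \frac{1}{30} + 35 \left(- \frac{1}{3}\right) = - \frac{16}{15} - \frac{35}{3} = - \frac{191}{15} \approx -12.733$)
$u \left(-267 - 312\right) = - \frac{191 \left(-267 - 312\right)}{15} = \left(- \frac{191}{15}\right) \left(-579\right) = \frac{36863}{5}$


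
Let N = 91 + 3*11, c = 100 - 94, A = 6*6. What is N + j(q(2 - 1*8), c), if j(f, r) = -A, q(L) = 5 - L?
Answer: 88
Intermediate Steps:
A = 36
c = 6
j(f, r) = -36 (j(f, r) = -1*36 = -36)
N = 124 (N = 91 + 33 = 124)
N + j(q(2 - 1*8), c) = 124 - 36 = 88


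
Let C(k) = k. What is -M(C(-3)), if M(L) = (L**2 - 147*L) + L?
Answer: -447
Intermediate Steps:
M(L) = L**2 - 146*L
-M(C(-3)) = -(-3)*(-146 - 3) = -(-3)*(-149) = -1*447 = -447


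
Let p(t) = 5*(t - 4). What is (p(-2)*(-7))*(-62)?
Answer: -13020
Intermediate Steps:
p(t) = -20 + 5*t (p(t) = 5*(-4 + t) = -20 + 5*t)
(p(-2)*(-7))*(-62) = ((-20 + 5*(-2))*(-7))*(-62) = ((-20 - 10)*(-7))*(-62) = -30*(-7)*(-62) = 210*(-62) = -13020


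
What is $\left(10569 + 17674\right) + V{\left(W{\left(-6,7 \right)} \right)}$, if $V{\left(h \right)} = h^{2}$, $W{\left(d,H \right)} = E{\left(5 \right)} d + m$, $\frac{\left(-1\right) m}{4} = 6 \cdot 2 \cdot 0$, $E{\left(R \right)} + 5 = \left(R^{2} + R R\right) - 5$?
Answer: $85843$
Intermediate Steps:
$E{\left(R \right)} = -10 + 2 R^{2}$ ($E{\left(R \right)} = -5 - \left(5 - R^{2} - R R\right) = -5 + \left(\left(R^{2} + R^{2}\right) - 5\right) = -5 + \left(2 R^{2} - 5\right) = -5 + \left(-5 + 2 R^{2}\right) = -10 + 2 R^{2}$)
$m = 0$ ($m = - 4 \cdot 6 \cdot 2 \cdot 0 = - 4 \cdot 12 \cdot 0 = \left(-4\right) 0 = 0$)
$W{\left(d,H \right)} = 40 d$ ($W{\left(d,H \right)} = \left(-10 + 2 \cdot 5^{2}\right) d + 0 = \left(-10 + 2 \cdot 25\right) d + 0 = \left(-10 + 50\right) d + 0 = 40 d + 0 = 40 d$)
$\left(10569 + 17674\right) + V{\left(W{\left(-6,7 \right)} \right)} = \left(10569 + 17674\right) + \left(40 \left(-6\right)\right)^{2} = 28243 + \left(-240\right)^{2} = 28243 + 57600 = 85843$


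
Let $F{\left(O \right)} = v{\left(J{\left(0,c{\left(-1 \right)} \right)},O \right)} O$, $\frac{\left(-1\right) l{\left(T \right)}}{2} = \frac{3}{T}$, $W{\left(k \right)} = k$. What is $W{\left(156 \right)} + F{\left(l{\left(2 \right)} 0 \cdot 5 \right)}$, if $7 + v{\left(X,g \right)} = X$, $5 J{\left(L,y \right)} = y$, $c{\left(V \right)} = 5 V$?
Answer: $156$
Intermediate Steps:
$J{\left(L,y \right)} = \frac{y}{5}$
$l{\left(T \right)} = - \frac{6}{T}$ ($l{\left(T \right)} = - 2 \frac{3}{T} = - \frac{6}{T}$)
$v{\left(X,g \right)} = -7 + X$
$F{\left(O \right)} = - 8 O$ ($F{\left(O \right)} = \left(-7 + \frac{5 \left(-1\right)}{5}\right) O = \left(-7 + \frac{1}{5} \left(-5\right)\right) O = \left(-7 - 1\right) O = - 8 O$)
$W{\left(156 \right)} + F{\left(l{\left(2 \right)} 0 \cdot 5 \right)} = 156 - 8 - \frac{6}{2} \cdot 0 \cdot 5 = 156 - 8 \left(-6\right) \frac{1}{2} \cdot 0 \cdot 5 = 156 - 8 \left(-3\right) 0 \cdot 5 = 156 - 8 \cdot 0 \cdot 5 = 156 - 0 = 156 + 0 = 156$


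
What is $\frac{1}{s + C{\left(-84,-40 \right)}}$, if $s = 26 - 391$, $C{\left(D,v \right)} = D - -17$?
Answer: $- \frac{1}{432} \approx -0.0023148$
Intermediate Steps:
$C{\left(D,v \right)} = 17 + D$ ($C{\left(D,v \right)} = D + 17 = 17 + D$)
$s = -365$ ($s = 26 - 391 = -365$)
$\frac{1}{s + C{\left(-84,-40 \right)}} = \frac{1}{-365 + \left(17 - 84\right)} = \frac{1}{-365 - 67} = \frac{1}{-432} = - \frac{1}{432}$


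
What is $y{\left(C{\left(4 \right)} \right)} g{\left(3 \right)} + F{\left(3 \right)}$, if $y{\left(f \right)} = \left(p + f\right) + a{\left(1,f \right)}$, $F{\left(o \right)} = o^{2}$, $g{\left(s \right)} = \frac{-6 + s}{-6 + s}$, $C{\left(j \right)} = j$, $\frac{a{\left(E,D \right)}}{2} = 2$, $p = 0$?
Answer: $17$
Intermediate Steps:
$a{\left(E,D \right)} = 4$ ($a{\left(E,D \right)} = 2 \cdot 2 = 4$)
$g{\left(s \right)} = 1$
$y{\left(f \right)} = 4 + f$ ($y{\left(f \right)} = \left(0 + f\right) + 4 = f + 4 = 4 + f$)
$y{\left(C{\left(4 \right)} \right)} g{\left(3 \right)} + F{\left(3 \right)} = \left(4 + 4\right) 1 + 3^{2} = 8 \cdot 1 + 9 = 8 + 9 = 17$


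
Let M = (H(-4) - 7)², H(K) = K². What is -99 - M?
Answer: -180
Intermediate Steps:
M = 81 (M = ((-4)² - 7)² = (16 - 7)² = 9² = 81)
-99 - M = -99 - 1*81 = -99 - 81 = -180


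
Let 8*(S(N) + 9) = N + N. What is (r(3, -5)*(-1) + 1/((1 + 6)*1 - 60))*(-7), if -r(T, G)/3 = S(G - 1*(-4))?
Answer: 41209/212 ≈ 194.38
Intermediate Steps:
S(N) = -9 + N/4 (S(N) = -9 + (N + N)/8 = -9 + (2*N)/8 = -9 + N/4)
r(T, G) = 24 - 3*G/4 (r(T, G) = -3*(-9 + (G - 1*(-4))/4) = -3*(-9 + (G + 4)/4) = -3*(-9 + (4 + G)/4) = -3*(-9 + (1 + G/4)) = -3*(-8 + G/4) = 24 - 3*G/4)
(r(3, -5)*(-1) + 1/((1 + 6)*1 - 60))*(-7) = ((24 - ¾*(-5))*(-1) + 1/((1 + 6)*1 - 60))*(-7) = ((24 + 15/4)*(-1) + 1/(7*1 - 60))*(-7) = ((111/4)*(-1) + 1/(7 - 60))*(-7) = (-111/4 + 1/(-53))*(-7) = (-111/4 - 1/53)*(-7) = -5887/212*(-7) = 41209/212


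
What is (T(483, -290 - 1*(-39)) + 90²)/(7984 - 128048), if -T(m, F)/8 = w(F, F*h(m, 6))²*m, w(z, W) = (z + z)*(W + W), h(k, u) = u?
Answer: 2208485212970391/30016 ≈ 7.3577e+10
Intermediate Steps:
w(z, W) = 4*W*z (w(z, W) = (2*z)*(2*W) = 4*W*z)
T(m, F) = -4608*m*F⁴ (T(m, F) = -8*(4*(F*6)*F)²*m = -8*(4*(6*F)*F)²*m = -8*(24*F²)²*m = -8*576*F⁴*m = -4608*m*F⁴)
(T(483, -290 - 1*(-39)) + 90²)/(7984 - 128048) = (-4608*483*(-290 - 1*(-39))⁴ + 90²)/(7984 - 128048) = (-4608*483*(-290 + 39)⁴ + 8100)/(-120064) = (-4608*483*(-251)⁴ + 8100)*(-1/120064) = (-4608*483*3969126001 + 8100)*(-1/120064) = (-8833940851889664 + 8100)*(-1/120064) = -8833940851881564*(-1/120064) = 2208485212970391/30016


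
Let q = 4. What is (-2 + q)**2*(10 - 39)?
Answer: -116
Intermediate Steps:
(-2 + q)**2*(10 - 39) = (-2 + 4)**2*(10 - 39) = 2**2*(-29) = 4*(-29) = -116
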